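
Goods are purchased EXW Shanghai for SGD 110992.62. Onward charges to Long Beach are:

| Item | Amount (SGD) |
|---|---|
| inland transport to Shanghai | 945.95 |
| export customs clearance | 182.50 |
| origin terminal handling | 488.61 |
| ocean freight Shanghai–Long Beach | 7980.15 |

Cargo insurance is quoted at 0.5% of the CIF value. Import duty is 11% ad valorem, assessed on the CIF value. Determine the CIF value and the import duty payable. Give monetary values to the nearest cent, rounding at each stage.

Let C be the CIF value. C = EXW price + pre-shipment costs + freight + 0.5% × C
C − 0.5% × C = 110992.62 + 945.95 + 182.50 + 488.61 + 7980.15
0.995 × C = 120589.83
C = 120589.83 / 0.995 = 121195.81
Insurance premium = 0.5% × 121195.81 = 605.98
Import duty = 121195.81 × 11% = 13331.54

CIF value: SGD 121195.81; import duty: SGD 13331.54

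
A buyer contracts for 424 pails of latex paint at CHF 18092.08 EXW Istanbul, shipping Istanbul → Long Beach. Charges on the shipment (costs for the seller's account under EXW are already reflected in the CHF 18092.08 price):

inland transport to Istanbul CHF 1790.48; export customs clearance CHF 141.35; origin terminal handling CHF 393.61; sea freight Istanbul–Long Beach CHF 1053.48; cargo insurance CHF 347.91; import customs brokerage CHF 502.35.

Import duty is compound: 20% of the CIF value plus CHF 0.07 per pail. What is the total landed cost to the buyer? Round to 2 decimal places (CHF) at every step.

Total landed cost: CHF 26714.72

EXW: the seller makes goods available at their premises; the buyer bears all onward costs.
CIF value = EXW price + inland to port + export clearance + origin terminal + freight + insurance = 18092.08 + 1790.48 + 141.35 + 393.61 + 1053.48 + 347.91 = 21818.91
Ad valorem component: 21818.91 × 20% = 4363.78
Specific component: 424 × 0.07 = 29.68
Import duty = 4363.78 + 29.68 = 4393.46
Buyer bears: inland to port 1790.48 + export clearance 141.35 + origin terminal 393.61 + freight 1053.48 + insurance 347.91 + brokerage 502.35 + duty 4393.46 = 8622.64
Landed cost = invoice 18092.08 + 8622.64 = 26714.72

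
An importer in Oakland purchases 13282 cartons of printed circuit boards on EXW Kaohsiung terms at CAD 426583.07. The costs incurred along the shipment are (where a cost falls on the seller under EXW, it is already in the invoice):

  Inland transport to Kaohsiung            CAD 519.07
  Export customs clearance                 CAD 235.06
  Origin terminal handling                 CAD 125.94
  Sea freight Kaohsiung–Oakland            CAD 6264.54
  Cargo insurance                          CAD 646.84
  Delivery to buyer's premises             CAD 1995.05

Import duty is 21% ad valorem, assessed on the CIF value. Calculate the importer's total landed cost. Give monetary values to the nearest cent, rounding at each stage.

Total landed cost: CAD 527588.22

EXW: the seller makes goods available at their premises; the buyer bears all onward costs.
CIF value = EXW price + inland to port + export clearance + origin terminal + freight + insurance = 426583.07 + 519.07 + 235.06 + 125.94 + 6264.54 + 646.84 = 434374.52
Import duty = 434374.52 × 21% = 91218.65
Buyer bears: inland to port 519.07 + export clearance 235.06 + origin terminal 125.94 + freight 6264.54 + insurance 646.84 + delivery 1995.05 + duty 91218.65 = 101005.15
Landed cost = invoice 426583.07 + 101005.15 = 527588.22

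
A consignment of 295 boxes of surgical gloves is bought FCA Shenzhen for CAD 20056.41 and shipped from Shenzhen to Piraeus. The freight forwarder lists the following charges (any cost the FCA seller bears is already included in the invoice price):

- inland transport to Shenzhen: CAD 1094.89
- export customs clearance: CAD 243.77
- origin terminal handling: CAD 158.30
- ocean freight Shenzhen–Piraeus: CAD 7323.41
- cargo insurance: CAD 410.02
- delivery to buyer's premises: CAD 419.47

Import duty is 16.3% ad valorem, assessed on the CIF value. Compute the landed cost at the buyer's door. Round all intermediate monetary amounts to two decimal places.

Total landed cost: CAD 32923.16

FCA: the seller delivers export-cleared goods to the carrier; the buyer bears costs from that point.
Already in the invoice (seller's account under FCA): inland to port, export clearance — exclude.
CIF value = FCA price + origin terminal + freight + insurance = 20056.41 + 158.30 + 7323.41 + 410.02 = 27948.14
Import duty = 27948.14 × 16.3% = 4555.55
Buyer bears: origin terminal 158.30 + freight 7323.41 + insurance 410.02 + delivery 419.47 + duty 4555.55 = 12866.75
Landed cost = invoice 20056.41 + 12866.75 = 32923.16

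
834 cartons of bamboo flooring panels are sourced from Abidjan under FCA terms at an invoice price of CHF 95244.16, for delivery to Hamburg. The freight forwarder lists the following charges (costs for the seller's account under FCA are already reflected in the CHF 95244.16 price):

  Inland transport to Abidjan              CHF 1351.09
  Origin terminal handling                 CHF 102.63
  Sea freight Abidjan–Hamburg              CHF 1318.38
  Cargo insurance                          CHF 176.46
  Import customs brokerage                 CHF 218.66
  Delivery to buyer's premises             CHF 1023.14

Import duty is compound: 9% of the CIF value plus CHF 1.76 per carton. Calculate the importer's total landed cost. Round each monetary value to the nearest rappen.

FCA: the seller delivers export-cleared goods to the carrier; the buyer bears costs from that point.
Already in the invoice (seller's account under FCA): inland to port — exclude.
CIF value = FCA price + origin terminal + freight + insurance = 95244.16 + 102.63 + 1318.38 + 176.46 = 96841.63
Ad valorem component: 96841.63 × 9% = 8715.75
Specific component: 834 × 1.76 = 1467.84
Import duty = 8715.75 + 1467.84 = 10183.59
Buyer bears: origin terminal 102.63 + freight 1318.38 + insurance 176.46 + brokerage 218.66 + delivery 1023.14 + duty 10183.59 = 13022.86
Landed cost = invoice 95244.16 + 13022.86 = 108267.02

Total landed cost: CHF 108267.02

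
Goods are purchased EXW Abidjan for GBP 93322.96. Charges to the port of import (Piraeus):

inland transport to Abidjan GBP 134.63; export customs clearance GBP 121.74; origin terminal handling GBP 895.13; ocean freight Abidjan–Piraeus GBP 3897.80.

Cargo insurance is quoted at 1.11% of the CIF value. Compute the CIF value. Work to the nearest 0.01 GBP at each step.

Let C be the CIF value. C = EXW price + pre-shipment costs + freight + 1.11% × C
C − 1.11% × C = 93322.96 + 134.63 + 121.74 + 895.13 + 3897.80
0.9889 × C = 98372.26
C = 98372.26 / 0.9889 = 99476.45
Insurance premium = 1.11% × 99476.45 = 1104.19

CIF value: GBP 99476.45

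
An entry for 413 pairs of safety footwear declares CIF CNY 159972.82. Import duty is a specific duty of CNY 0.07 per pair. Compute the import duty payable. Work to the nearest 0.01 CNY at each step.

Import duty = 413 × 0.07 = 28.91

Import duty: CNY 28.91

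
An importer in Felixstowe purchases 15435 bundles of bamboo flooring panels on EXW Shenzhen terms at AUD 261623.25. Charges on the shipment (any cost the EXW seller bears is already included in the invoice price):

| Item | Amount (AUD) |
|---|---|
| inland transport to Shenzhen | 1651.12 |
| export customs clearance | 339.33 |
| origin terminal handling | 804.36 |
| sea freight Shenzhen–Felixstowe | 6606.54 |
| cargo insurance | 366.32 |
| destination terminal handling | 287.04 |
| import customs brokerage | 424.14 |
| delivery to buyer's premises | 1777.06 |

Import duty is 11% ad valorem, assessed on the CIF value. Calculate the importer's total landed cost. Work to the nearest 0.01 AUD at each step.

Total landed cost: AUD 303732.16

EXW: the seller makes goods available at their premises; the buyer bears all onward costs.
CIF value = EXW price + inland to port + export clearance + origin terminal + freight + insurance = 261623.25 + 1651.12 + 339.33 + 804.36 + 6606.54 + 366.32 = 271390.92
Import duty = 271390.92 × 11% = 29853.00
Buyer bears: inland to port 1651.12 + export clearance 339.33 + origin terminal 804.36 + freight 6606.54 + insurance 366.32 + destination terminal 287.04 + brokerage 424.14 + delivery 1777.06 + duty 29853.00 = 42108.91
Landed cost = invoice 261623.25 + 42108.91 = 303732.16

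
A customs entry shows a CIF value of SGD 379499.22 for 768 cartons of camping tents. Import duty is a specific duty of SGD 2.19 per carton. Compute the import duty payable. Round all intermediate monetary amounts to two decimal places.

Import duty = 768 × 2.19 = 1681.92

Import duty: SGD 1681.92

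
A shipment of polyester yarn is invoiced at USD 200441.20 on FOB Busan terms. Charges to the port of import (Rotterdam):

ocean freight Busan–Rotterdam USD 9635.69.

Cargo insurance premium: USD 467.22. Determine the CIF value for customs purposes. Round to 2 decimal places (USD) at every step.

CIF = FOB price + freight + insurance
CIF = 200441.20 + 9635.69 + 467.22 = 210544.11

CIF value: USD 210544.11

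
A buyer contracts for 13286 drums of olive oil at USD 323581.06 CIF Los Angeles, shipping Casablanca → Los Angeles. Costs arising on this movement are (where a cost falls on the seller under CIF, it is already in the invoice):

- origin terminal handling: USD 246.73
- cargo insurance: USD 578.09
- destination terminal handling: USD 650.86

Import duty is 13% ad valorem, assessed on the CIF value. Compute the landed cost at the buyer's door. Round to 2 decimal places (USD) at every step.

Total landed cost: USD 366297.46

CIF: the seller pays costs through ocean freight and marine insurance to the destination port.
Already in the invoice (seller's account under CIF): origin terminal, insurance — exclude.
The CIF price already equals the CIF value: 323581.06
Import duty = 323581.06 × 13% = 42065.54
Buyer bears: destination terminal 650.86 + duty 42065.54 = 42716.40
Landed cost = invoice 323581.06 + 42716.40 = 366297.46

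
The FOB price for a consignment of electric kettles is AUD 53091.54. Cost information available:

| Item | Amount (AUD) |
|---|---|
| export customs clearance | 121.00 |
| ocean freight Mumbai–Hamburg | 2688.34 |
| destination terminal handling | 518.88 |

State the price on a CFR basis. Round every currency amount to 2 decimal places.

CFR price: AUD 55779.88

Not relevant to the conversion: export clearance — on the seller under both FOB and CFR; already in the FOB price and stays in the CFR price. destination terminal — on the buyer under both terms; not part of either seller's price.
From FOB to CFR, the seller additionally bears: freight.
CFR price = 53091.54 + 2688.34 = 55779.88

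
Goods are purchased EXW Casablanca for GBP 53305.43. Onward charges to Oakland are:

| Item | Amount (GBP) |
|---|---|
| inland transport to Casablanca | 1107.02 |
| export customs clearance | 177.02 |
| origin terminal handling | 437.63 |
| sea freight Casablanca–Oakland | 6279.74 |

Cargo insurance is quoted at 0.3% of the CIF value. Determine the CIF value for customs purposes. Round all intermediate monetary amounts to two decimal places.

Let C be the CIF value. C = EXW price + pre-shipment costs + freight + 0.3% × C
C − 0.3% × C = 53305.43 + 1107.02 + 177.02 + 437.63 + 6279.74
0.997 × C = 61306.84
C = 61306.84 / 0.997 = 61491.31
Insurance premium = 0.3% × 61491.31 = 184.47

CIF value: GBP 61491.31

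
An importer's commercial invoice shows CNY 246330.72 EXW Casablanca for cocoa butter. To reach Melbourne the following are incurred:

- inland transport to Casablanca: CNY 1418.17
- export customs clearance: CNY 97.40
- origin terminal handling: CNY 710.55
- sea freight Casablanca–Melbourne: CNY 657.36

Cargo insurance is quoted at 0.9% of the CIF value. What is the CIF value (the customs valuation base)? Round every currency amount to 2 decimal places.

CIF value: CNY 251477.50

Let C be the CIF value. C = EXW price + pre-shipment costs + freight + 0.9% × C
C − 0.9% × C = 246330.72 + 1418.17 + 97.40 + 710.55 + 657.36
0.991 × C = 249214.20
C = 249214.20 / 0.991 = 251477.50
Insurance premium = 0.9% × 251477.50 = 2263.30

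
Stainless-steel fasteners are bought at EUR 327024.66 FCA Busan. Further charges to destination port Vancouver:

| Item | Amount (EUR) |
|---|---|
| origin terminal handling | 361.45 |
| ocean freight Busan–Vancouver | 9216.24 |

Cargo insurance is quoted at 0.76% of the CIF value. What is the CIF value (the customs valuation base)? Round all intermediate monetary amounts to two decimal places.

CIF value: EUR 339180.12

Let C be the CIF value. C = FCA price + pre-shipment costs + freight + 0.76% × C
C − 0.76% × C = 327024.66 + 361.45 + 9216.24
0.9924 × C = 336602.35
C = 336602.35 / 0.9924 = 339180.12
Insurance premium = 0.76% × 339180.12 = 2577.77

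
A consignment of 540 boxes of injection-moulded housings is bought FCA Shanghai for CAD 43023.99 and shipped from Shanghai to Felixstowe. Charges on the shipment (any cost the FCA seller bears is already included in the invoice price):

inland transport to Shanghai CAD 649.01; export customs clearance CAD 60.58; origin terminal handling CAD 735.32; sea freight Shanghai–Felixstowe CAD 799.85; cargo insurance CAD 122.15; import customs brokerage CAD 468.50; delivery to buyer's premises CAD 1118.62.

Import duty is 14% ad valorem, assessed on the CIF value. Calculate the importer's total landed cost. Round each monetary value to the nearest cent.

Total landed cost: CAD 52523.81

FCA: the seller delivers export-cleared goods to the carrier; the buyer bears costs from that point.
Already in the invoice (seller's account under FCA): inland to port, export clearance — exclude.
CIF value = FCA price + origin terminal + freight + insurance = 43023.99 + 735.32 + 799.85 + 122.15 = 44681.31
Import duty = 44681.31 × 14% = 6255.38
Buyer bears: origin terminal 735.32 + freight 799.85 + insurance 122.15 + brokerage 468.50 + delivery 1118.62 + duty 6255.38 = 9499.82
Landed cost = invoice 43023.99 + 9499.82 = 52523.81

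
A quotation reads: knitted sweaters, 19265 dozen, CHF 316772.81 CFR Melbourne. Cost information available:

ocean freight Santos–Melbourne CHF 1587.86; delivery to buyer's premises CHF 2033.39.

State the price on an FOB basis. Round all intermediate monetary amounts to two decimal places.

FOB price: CHF 315184.95

Not relevant to the conversion: delivery — on the buyer under both terms; not part of either seller's price.
From CFR to FOB, the seller no longer bears: freight.
FOB price = 316772.81 − 1587.86 = 315184.95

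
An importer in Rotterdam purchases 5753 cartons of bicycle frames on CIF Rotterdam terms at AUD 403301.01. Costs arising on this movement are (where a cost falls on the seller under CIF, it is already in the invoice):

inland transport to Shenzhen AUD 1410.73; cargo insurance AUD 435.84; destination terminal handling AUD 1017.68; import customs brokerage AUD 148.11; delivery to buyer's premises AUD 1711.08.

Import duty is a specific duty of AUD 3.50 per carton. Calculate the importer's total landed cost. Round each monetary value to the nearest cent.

CIF: the seller pays costs through ocean freight and marine insurance to the destination port.
Already in the invoice (seller's account under CIF): inland to port, insurance — exclude.
The CIF price already equals the CIF value: 403301.01
Import duty = 5753 × 3.50 = 20135.50
Buyer bears: destination terminal 1017.68 + brokerage 148.11 + delivery 1711.08 + duty 20135.50 = 23012.37
Landed cost = invoice 403301.01 + 23012.37 = 426313.38

Total landed cost: AUD 426313.38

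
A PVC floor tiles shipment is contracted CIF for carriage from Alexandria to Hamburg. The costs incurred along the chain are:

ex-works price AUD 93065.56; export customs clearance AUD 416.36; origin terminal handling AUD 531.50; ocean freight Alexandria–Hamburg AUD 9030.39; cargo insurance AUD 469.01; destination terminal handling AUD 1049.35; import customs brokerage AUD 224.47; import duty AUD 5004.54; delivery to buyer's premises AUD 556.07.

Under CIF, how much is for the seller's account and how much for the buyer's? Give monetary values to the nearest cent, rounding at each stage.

CIF: the seller pays costs through ocean freight and marine insurance to the destination port.
Seller's account: goods 93065.56 + export clearance 416.36 + origin terminal 531.50 + freight 9030.39 + insurance 469.01 = 103512.82
Buyer's account: destination terminal 1049.35 + brokerage 224.47 + duty 5004.54 + delivery 556.07 = 6834.43

Seller: AUD 103512.82; buyer: AUD 6834.43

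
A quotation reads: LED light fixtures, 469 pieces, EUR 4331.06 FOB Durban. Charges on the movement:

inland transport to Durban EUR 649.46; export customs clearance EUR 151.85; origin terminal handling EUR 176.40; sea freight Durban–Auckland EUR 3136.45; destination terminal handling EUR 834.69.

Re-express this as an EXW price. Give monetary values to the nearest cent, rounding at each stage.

Not relevant to the conversion: destination terminal, freight — on the buyer under both terms; not part of either seller's price.
From FOB to EXW, the seller no longer bears: inland to port, export clearance, origin terminal.
EXW price = 4331.06 − 649.46 − 151.85 − 176.40 = 3353.35

EXW price: EUR 3353.35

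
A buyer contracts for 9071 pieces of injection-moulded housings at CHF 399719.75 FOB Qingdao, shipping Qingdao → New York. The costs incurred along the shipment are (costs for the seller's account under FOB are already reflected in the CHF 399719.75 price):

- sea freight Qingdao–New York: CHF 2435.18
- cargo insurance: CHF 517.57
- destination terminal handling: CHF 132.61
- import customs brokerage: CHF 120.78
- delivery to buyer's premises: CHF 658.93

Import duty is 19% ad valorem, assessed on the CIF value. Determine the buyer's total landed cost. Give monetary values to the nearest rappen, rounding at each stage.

FOB: the seller bears costs until goods are on board at the origin port; the buyer bears freight, insurance and all costs thereafter.
CIF value = FOB price + freight + insurance = 399719.75 + 2435.18 + 517.57 = 402672.50
Import duty = 402672.50 × 19% = 76507.78
Buyer bears: freight 2435.18 + insurance 517.57 + destination terminal 132.61 + brokerage 120.78 + delivery 658.93 + duty 76507.78 = 80372.85
Landed cost = invoice 399719.75 + 80372.85 = 480092.60

Total landed cost: CHF 480092.60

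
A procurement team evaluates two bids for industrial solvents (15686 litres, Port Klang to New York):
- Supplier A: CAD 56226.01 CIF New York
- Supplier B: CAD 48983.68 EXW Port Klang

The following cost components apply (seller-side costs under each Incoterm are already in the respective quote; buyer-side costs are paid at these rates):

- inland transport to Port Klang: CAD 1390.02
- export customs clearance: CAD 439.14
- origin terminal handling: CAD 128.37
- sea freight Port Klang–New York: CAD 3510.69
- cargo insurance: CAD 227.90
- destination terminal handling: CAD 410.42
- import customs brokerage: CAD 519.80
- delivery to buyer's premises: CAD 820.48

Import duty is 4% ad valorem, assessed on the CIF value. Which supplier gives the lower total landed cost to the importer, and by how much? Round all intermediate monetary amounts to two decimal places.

Supplier A (CIF):
The CIF price already equals the CIF value: 56226.01
Import duty = 56226.01 × 4% = 2249.04
Buyer bears (A): 410.42 + 519.80 + 820.48 = 1750.70
Landed cost (A) = invoice 56226.01 + 1750.70 + duty 2249.04 = 60225.75
Supplier B (EXW):
CIF value = EXW price + inland to port + export clearance + origin terminal + freight + insurance = 48983.68 + 1390.02 + 439.14 + 128.37 + 3510.69 + 227.90 = 54679.80
Import duty = 54679.80 × 4% = 2187.19
Buyer bears (B): 1390.02 + 439.14 + 128.37 + 3510.69 + 227.90 + 410.42 + 519.80 + 820.48 = 7446.82
Landed cost (B) = invoice 48983.68 + 7446.82 + duty 2187.19 = 58617.69
Difference = |60225.75 − 58617.69| = 1608.06

Supplier B is cheaper by CAD 1608.06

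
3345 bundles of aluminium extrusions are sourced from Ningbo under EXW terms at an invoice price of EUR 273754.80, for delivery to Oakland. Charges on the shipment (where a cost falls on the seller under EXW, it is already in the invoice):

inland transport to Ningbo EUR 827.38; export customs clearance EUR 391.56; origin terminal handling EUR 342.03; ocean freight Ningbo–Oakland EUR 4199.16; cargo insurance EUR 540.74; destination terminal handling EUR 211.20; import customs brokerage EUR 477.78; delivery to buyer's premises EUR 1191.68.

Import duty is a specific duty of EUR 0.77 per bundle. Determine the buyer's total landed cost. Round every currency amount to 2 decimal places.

EXW: the seller makes goods available at their premises; the buyer bears all onward costs.
CIF value = EXW price + inland to port + export clearance + origin terminal + freight + insurance = 273754.80 + 827.38 + 391.56 + 342.03 + 4199.16 + 540.74 = 280055.67
Import duty = 3345 × 0.77 = 2575.65
Buyer bears: inland to port 827.38 + export clearance 391.56 + origin terminal 342.03 + freight 4199.16 + insurance 540.74 + destination terminal 211.20 + brokerage 477.78 + delivery 1191.68 + duty 2575.65 = 10757.18
Landed cost = invoice 273754.80 + 10757.18 = 284511.98

Total landed cost: EUR 284511.98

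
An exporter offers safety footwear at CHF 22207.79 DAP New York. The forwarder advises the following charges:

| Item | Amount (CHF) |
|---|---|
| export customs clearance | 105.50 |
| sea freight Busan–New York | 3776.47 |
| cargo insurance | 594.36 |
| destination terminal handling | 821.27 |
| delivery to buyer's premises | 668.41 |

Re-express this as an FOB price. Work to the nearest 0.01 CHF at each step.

FOB price: CHF 16347.28

Not relevant to the conversion: export clearance — on the seller under both DAP and FOB; already in the DAP price and stays in the FOB price.
From DAP to FOB, the seller no longer bears: freight, insurance, destination terminal, delivery.
FOB price = 22207.79 − 3776.47 − 594.36 − 821.27 − 668.41 = 16347.28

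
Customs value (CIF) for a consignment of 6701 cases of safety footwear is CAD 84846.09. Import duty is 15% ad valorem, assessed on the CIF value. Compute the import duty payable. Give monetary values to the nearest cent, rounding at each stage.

Import duty = 84846.09 × 15% = 12726.91

Import duty: CAD 12726.91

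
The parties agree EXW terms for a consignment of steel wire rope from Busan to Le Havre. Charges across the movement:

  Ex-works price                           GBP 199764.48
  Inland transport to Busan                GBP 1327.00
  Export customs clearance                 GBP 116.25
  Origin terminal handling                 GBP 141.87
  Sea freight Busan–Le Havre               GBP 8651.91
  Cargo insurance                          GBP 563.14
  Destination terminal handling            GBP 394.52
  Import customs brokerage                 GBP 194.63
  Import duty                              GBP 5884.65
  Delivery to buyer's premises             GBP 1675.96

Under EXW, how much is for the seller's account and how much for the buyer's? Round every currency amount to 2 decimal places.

EXW: the seller makes goods available at their premises; the buyer bears all onward costs.
Seller's account: goods 199764.48 = 199764.48
Buyer's account: inland to port 1327.00 + export clearance 116.25 + origin terminal 141.87 + freight 8651.91 + insurance 563.14 + destination terminal 394.52 + brokerage 194.63 + duty 5884.65 + delivery 1675.96 = 18949.93

Seller: GBP 199764.48; buyer: GBP 18949.93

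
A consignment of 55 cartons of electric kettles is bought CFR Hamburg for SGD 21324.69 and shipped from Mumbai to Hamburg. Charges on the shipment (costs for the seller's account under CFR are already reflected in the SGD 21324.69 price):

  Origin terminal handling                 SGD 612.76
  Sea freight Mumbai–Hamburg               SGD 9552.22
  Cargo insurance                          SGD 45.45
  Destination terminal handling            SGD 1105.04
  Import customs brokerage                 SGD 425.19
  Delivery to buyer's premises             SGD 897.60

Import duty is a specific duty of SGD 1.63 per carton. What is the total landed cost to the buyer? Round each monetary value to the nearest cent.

Total landed cost: SGD 23887.62

CFR: the seller pays costs through ocean freight to the destination port, but not insurance.
Already in the invoice (seller's account under CFR): origin terminal, freight — exclude.
CIF value = CFR price + insurance = 21324.69 + 45.45 = 21370.14
Import duty = 55 × 1.63 = 89.65
Buyer bears: insurance 45.45 + destination terminal 1105.04 + brokerage 425.19 + delivery 897.60 + duty 89.65 = 2562.93
Landed cost = invoice 21324.69 + 2562.93 = 23887.62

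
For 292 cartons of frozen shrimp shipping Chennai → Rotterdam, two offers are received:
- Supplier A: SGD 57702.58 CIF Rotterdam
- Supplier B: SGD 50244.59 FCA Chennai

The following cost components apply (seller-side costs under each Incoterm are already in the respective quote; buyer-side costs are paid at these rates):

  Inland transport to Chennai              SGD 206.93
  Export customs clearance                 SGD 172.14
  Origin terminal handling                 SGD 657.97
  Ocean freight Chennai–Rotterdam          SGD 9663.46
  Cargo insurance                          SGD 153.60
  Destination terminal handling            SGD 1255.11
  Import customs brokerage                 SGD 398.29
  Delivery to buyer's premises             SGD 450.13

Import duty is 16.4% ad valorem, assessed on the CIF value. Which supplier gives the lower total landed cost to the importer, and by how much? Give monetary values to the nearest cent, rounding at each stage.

Supplier A is cheaper by SGD 3511.84

Supplier A (CIF):
The CIF price already equals the CIF value: 57702.58
Import duty = 57702.58 × 16.4% = 9463.22
Buyer bears (A): 1255.11 + 398.29 + 450.13 = 2103.53
Landed cost (A) = invoice 57702.58 + 2103.53 + duty 9463.22 = 69269.33
Supplier B (FCA):
CIF value = FCA price + origin terminal + freight + insurance = 50244.59 + 657.97 + 9663.46 + 153.60 = 60719.62
Import duty = 60719.62 × 16.4% = 9958.02
Buyer bears (B): 657.97 + 9663.46 + 153.60 + 1255.11 + 398.29 + 450.13 = 12578.56
Landed cost (B) = invoice 50244.59 + 12578.56 + duty 9958.02 = 72781.17
Difference = |69269.33 − 72781.17| = 3511.84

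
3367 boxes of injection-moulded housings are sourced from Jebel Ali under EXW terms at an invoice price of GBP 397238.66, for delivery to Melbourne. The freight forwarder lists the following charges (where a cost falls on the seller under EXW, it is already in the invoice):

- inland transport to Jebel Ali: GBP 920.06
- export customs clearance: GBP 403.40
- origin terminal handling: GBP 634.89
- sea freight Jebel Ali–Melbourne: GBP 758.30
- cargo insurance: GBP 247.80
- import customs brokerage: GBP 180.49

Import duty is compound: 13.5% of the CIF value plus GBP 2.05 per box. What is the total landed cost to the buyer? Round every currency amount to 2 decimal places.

EXW: the seller makes goods available at their premises; the buyer bears all onward costs.
CIF value = EXW price + inland to port + export clearance + origin terminal + freight + insurance = 397238.66 + 920.06 + 403.40 + 634.89 + 758.30 + 247.80 = 400203.11
Ad valorem component: 400203.11 × 13.5% = 54027.42
Specific component: 3367 × 2.05 = 6902.35
Import duty = 54027.42 + 6902.35 = 60929.77
Buyer bears: inland to port 920.06 + export clearance 403.40 + origin terminal 634.89 + freight 758.30 + insurance 247.80 + brokerage 180.49 + duty 60929.77 = 64074.71
Landed cost = invoice 397238.66 + 64074.71 = 461313.37

Total landed cost: GBP 461313.37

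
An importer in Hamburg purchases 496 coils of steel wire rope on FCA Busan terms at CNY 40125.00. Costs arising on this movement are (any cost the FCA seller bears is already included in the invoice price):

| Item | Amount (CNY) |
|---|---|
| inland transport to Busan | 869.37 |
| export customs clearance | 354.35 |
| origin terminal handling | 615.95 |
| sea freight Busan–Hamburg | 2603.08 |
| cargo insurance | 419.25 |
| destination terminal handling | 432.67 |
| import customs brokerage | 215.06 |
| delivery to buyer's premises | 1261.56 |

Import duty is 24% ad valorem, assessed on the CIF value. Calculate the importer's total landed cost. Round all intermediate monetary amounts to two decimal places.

Total landed cost: CNY 56175.76

FCA: the seller delivers export-cleared goods to the carrier; the buyer bears costs from that point.
Already in the invoice (seller's account under FCA): inland to port, export clearance — exclude.
CIF value = FCA price + origin terminal + freight + insurance = 40125.00 + 615.95 + 2603.08 + 419.25 = 43763.28
Import duty = 43763.28 × 24% = 10503.19
Buyer bears: origin terminal 615.95 + freight 2603.08 + insurance 419.25 + destination terminal 432.67 + brokerage 215.06 + delivery 1261.56 + duty 10503.19 = 16050.76
Landed cost = invoice 40125.00 + 16050.76 = 56175.76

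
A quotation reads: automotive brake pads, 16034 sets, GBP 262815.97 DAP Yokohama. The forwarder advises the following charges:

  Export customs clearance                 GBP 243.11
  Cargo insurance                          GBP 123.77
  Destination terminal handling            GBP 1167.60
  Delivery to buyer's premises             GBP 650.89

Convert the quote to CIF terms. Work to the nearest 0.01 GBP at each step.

CIF price: GBP 260997.48

Not relevant to the conversion: insurance, export clearance — on the seller under both DAP and CIF; already in the DAP price and stays in the CIF price.
From DAP to CIF, the seller no longer bears: destination terminal, delivery.
CIF price = 262815.97 − 1167.60 − 650.89 = 260997.48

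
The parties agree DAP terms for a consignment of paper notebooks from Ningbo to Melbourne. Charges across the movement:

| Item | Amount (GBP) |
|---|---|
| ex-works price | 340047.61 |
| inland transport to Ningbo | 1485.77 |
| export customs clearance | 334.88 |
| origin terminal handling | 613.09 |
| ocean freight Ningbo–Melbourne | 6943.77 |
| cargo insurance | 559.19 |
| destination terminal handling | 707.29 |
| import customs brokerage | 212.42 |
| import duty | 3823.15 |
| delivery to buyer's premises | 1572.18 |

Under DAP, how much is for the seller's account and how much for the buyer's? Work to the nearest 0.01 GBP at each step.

DAP: the seller bears all costs to the named destination except import duty and clearance.
Seller's account: goods 340047.61 + inland to port 1485.77 + export clearance 334.88 + origin terminal 613.09 + freight 6943.77 + insurance 559.19 + destination terminal 707.29 + delivery 1572.18 = 352263.78
Buyer's account: brokerage 212.42 + duty 3823.15 = 4035.57

Seller: GBP 352263.78; buyer: GBP 4035.57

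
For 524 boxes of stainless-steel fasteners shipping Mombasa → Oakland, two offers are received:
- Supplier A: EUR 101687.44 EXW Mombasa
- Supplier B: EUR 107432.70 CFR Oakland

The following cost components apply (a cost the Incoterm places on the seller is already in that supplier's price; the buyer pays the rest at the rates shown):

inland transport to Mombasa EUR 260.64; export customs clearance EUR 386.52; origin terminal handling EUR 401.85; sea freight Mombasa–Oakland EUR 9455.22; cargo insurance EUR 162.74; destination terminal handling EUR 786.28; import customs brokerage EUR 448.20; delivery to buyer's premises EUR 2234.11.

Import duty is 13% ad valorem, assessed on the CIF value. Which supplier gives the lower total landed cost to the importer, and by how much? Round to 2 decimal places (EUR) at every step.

Supplier A (EXW):
CIF value = EXW price + inland to port + export clearance + origin terminal + freight + insurance = 101687.44 + 260.64 + 386.52 + 401.85 + 9455.22 + 162.74 = 112354.41
Import duty = 112354.41 × 13% = 14606.07
Buyer bears (A): 260.64 + 386.52 + 401.85 + 9455.22 + 162.74 + 786.28 + 448.20 + 2234.11 = 14135.56
Landed cost (A) = invoice 101687.44 + 14135.56 + duty 14606.07 = 130429.07
Supplier B (CFR):
CIF value = CFR price + insurance = 107432.70 + 162.74 = 107595.44
Import duty = 107595.44 × 13% = 13987.41
Buyer bears (B): 162.74 + 786.28 + 448.20 + 2234.11 = 3631.33
Landed cost (B) = invoice 107432.70 + 3631.33 + duty 13987.41 = 125051.44
Difference = |130429.07 − 125051.44| = 5377.63

Supplier B is cheaper by EUR 5377.63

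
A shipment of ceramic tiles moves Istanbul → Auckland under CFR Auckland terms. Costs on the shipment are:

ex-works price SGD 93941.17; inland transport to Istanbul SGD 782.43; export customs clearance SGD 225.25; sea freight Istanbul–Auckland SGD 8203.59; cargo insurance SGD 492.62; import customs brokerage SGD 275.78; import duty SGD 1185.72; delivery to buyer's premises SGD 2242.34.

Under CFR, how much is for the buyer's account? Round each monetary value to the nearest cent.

Buyer's account: SGD 4196.46

CFR: the seller pays costs through ocean freight to the destination port, but not insurance.
Seller's account: goods 93941.17 + inland to port 782.43 + export clearance 225.25 + freight 8203.59 = 103152.44
Buyer's account: insurance 492.62 + brokerage 275.78 + duty 1185.72 + delivery 2242.34 = 4196.46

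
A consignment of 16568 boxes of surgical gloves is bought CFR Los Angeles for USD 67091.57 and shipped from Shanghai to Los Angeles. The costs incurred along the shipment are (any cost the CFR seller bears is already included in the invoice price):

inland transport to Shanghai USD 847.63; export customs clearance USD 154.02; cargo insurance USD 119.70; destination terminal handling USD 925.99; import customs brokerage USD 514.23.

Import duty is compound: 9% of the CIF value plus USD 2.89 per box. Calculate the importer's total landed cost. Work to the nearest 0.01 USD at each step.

Total landed cost: USD 122582.02

CFR: the seller pays costs through ocean freight to the destination port, but not insurance.
Already in the invoice (seller's account under CFR): inland to port, export clearance — exclude.
CIF value = CFR price + insurance = 67091.57 + 119.70 = 67211.27
Ad valorem component: 67211.27 × 9% = 6049.01
Specific component: 16568 × 2.89 = 47881.52
Import duty = 6049.01 + 47881.52 = 53930.53
Buyer bears: insurance 119.70 + destination terminal 925.99 + brokerage 514.23 + duty 53930.53 = 55490.45
Landed cost = invoice 67091.57 + 55490.45 = 122582.02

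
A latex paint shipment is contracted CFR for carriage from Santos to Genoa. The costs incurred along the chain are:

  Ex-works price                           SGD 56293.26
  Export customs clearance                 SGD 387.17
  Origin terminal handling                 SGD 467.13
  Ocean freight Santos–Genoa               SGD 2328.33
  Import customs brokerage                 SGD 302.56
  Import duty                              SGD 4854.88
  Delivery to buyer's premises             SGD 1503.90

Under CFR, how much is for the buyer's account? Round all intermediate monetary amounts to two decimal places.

CFR: the seller pays costs through ocean freight to the destination port, but not insurance.
Seller's account: goods 56293.26 + export clearance 387.17 + origin terminal 467.13 + freight 2328.33 = 59475.89
Buyer's account: brokerage 302.56 + duty 4854.88 + delivery 1503.90 = 6661.34

Buyer's account: SGD 6661.34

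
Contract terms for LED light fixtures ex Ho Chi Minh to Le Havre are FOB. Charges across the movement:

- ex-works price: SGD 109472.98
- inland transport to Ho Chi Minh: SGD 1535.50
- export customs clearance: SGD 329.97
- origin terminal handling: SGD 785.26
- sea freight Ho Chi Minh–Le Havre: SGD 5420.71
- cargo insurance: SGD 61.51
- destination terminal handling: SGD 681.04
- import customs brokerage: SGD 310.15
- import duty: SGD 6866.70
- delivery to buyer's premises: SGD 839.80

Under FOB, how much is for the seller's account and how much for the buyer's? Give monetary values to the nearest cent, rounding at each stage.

FOB: the seller bears costs until goods are on board at the origin port; the buyer bears freight, insurance and all costs thereafter.
Seller's account: goods 109472.98 + inland to port 1535.50 + export clearance 329.97 + origin terminal 785.26 = 112123.71
Buyer's account: freight 5420.71 + insurance 61.51 + destination terminal 681.04 + brokerage 310.15 + duty 6866.70 + delivery 839.80 = 14179.91

Seller: SGD 112123.71; buyer: SGD 14179.91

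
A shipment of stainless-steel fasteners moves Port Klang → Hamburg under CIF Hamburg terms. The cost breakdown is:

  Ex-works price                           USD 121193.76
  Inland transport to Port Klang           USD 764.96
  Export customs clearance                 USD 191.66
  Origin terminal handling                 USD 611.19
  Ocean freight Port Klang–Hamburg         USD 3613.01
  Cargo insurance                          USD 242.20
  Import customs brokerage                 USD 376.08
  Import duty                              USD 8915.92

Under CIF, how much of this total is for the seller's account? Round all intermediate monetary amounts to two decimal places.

CIF: the seller pays costs through ocean freight and marine insurance to the destination port.
Seller's account: goods 121193.76 + inland to port 764.96 + export clearance 191.66 + origin terminal 611.19 + freight 3613.01 + insurance 242.20 = 126616.78
Buyer's account: brokerage 376.08 + duty 8915.92 = 9292.00

Seller's account: USD 126616.78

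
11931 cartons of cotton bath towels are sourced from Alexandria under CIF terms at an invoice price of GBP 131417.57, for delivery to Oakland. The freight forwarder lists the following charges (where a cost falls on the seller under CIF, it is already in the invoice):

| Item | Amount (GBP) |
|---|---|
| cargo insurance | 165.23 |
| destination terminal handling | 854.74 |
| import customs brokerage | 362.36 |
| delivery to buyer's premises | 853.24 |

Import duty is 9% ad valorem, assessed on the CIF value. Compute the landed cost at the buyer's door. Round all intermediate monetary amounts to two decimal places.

CIF: the seller pays costs through ocean freight and marine insurance to the destination port.
Already in the invoice (seller's account under CIF): insurance — exclude.
The CIF price already equals the CIF value: 131417.57
Import duty = 131417.57 × 9% = 11827.58
Buyer bears: destination terminal 854.74 + brokerage 362.36 + delivery 853.24 + duty 11827.58 = 13897.92
Landed cost = invoice 131417.57 + 13897.92 = 145315.49

Total landed cost: GBP 145315.49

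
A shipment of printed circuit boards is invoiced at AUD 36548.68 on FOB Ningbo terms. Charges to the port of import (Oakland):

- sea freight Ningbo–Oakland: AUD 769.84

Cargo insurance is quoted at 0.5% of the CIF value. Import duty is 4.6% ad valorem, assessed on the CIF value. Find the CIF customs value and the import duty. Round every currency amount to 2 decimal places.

Let C be the CIF value. C = FOB price + freight + 0.5% × C
C − 0.5% × C = 36548.68 + 769.84
0.995 × C = 37318.52
C = 37318.52 / 0.995 = 37506.05
Insurance premium = 0.5% × 37506.05 = 187.53
Import duty = 37506.05 × 4.6% = 1725.28

CIF value: AUD 37506.05; import duty: AUD 1725.28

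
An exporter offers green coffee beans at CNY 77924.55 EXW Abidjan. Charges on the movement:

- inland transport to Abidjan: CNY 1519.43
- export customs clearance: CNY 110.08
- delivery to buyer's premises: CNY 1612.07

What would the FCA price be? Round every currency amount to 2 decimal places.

Not relevant to the conversion: delivery — on the buyer under both terms; not part of either seller's price.
From EXW to FCA, the seller additionally bears: inland to port, export clearance.
FCA price = 77924.55 + 1519.43 + 110.08 = 79554.06

FCA price: CNY 79554.06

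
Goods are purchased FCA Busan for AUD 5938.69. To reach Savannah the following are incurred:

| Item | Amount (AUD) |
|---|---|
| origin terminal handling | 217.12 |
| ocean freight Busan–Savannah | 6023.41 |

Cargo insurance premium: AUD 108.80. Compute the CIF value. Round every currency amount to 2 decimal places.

CIF value: AUD 12288.02

CIF = FCA price + pre-shipment costs + freight + insurance
CIF = 5938.69 + 217.12 + 6023.41 + 108.80 = 12288.02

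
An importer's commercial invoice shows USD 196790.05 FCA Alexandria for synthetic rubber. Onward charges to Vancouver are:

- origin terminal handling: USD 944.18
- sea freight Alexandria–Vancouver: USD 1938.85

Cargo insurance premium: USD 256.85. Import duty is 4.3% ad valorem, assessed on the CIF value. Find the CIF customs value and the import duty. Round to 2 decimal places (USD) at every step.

CIF value: USD 199929.93; import duty: USD 8596.99

CIF = FCA price + pre-shipment costs + freight + insurance
CIF = 196790.05 + 944.18 + 1938.85 + 256.85 = 199929.93
Import duty = 199929.93 × 4.3% = 8596.99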